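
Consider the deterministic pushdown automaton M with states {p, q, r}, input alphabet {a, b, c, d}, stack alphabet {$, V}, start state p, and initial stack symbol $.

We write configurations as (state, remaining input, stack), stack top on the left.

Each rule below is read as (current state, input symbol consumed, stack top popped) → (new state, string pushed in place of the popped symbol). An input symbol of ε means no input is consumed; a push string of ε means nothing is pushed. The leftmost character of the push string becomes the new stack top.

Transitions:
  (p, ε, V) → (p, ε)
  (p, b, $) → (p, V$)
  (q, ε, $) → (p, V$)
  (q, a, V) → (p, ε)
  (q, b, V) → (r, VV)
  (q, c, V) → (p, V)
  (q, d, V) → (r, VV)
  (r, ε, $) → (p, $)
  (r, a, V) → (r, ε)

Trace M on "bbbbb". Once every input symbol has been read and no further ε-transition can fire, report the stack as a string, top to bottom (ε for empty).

$

(p, bbbbb, $)
  read b, top $: go to p, push V$ → (p, bbbb, V$)
  ε-move, top V: go to p, push ε → (p, bbbb, $)
  read b, top $: go to p, push V$ → (p, bbb, V$)
  ε-move, top V: go to p, push ε → (p, bbb, $)
  read b, top $: go to p, push V$ → (p, bb, V$)
  ε-move, top V: go to p, push ε → (p, bb, $)
  read b, top $: go to p, push V$ → (p, b, V$)
  ε-move, top V: go to p, push ε → (p, b, $)
  read b, top $: go to p, push V$ → (p, ε, V$)
  ε-move, top V: go to p, push ε → (p, ε, $)
All input consumed in state p with stack $.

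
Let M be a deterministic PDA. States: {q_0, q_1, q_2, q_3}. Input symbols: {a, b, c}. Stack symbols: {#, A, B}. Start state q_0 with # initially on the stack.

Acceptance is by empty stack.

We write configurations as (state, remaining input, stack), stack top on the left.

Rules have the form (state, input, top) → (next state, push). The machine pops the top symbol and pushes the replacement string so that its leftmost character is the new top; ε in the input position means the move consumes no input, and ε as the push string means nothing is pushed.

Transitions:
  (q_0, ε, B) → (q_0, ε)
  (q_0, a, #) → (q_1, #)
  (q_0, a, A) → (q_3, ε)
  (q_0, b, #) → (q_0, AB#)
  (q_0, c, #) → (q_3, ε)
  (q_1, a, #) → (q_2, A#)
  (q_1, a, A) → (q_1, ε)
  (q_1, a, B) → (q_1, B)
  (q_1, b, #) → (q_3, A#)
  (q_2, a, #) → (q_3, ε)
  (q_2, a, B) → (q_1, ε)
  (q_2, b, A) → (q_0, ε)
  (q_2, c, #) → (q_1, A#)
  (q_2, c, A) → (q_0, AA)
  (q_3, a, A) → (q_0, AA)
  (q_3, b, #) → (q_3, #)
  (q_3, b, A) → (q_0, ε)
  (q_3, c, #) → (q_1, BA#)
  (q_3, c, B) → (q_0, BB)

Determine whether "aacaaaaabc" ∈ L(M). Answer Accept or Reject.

(q_0, aacaaaaabc, #)
  read a, top #: go to q_1, push # → (q_1, acaaaaabc, #)
  read a, top #: go to q_2, push A# → (q_2, caaaaabc, A#)
  read c, top A: go to q_0, push AA → (q_0, aaaaabc, AA#)
  read a, top A: go to q_3, push ε → (q_3, aaaabc, A#)
  read a, top A: go to q_0, push AA → (q_0, aaabc, AA#)
  read a, top A: go to q_3, push ε → (q_3, aabc, A#)
  read a, top A: go to q_0, push AA → (q_0, abc, AA#)
  read a, top A: go to q_3, push ε → (q_3, bc, A#)
  read b, top A: go to q_0, push ε → (q_0, c, #)
  read c, top #: go to q_3, push ε → (q_3, ε, ε)
All input consumed and the stack is empty.

Accept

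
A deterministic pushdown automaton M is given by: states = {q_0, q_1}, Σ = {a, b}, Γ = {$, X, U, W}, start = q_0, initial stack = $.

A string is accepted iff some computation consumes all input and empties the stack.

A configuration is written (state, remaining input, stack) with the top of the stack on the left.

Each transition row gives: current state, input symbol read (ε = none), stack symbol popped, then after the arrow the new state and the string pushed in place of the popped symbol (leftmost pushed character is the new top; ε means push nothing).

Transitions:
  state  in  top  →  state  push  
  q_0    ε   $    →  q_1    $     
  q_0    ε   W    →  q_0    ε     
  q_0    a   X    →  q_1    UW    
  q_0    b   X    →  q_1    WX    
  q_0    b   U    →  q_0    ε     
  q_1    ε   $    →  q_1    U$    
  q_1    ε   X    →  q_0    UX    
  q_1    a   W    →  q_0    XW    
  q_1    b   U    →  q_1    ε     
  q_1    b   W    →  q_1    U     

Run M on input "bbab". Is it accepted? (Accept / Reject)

Reject

(q_0, bbab, $) ⊢ (q_1, bbab, $) ⊢ (q_1, bbab, U$) ⊢ (q_1, bab, $) ⊢ (q_1, bab, U$) ⊢ (q_1, ab, $) ⊢ (q_1, ab, U$)
No transition applies at (q_1, ab, U$); input not fully consumed.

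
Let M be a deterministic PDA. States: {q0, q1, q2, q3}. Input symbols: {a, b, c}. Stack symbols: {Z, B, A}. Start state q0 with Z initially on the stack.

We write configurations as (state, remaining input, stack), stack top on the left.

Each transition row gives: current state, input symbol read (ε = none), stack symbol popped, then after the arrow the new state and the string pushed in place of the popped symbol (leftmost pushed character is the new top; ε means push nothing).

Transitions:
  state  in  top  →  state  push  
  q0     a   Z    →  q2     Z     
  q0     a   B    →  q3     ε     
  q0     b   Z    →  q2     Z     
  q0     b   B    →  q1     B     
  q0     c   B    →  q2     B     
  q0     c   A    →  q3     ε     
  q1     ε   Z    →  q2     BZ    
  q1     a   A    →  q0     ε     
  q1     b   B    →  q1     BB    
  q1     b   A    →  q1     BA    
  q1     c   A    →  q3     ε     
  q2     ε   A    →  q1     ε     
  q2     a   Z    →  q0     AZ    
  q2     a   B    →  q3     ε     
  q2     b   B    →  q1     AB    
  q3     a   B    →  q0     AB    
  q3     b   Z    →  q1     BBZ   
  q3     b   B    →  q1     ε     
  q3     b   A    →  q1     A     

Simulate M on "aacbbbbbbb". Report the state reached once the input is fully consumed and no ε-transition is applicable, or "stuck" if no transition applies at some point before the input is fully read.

(q0, aacbbbbbbb, Z) ⊢ (q2, acbbbbbbb, Z) ⊢ (q0, cbbbbbbb, AZ) ⊢ (q3, bbbbbbb, Z) ⊢ (q1, bbbbbb, BBZ) ⊢ (q1, bbbbb, BBBZ) ⊢ (q1, bbbb, BBBBZ) ⊢ (q1, bbb, BBBBBZ) ⊢ (q1, bb, BBBBBBZ) ⊢ (q1, b, BBBBBBBZ) ⊢ (q1, ε, BBBBBBBBZ)
All input consumed; M is in state q1.

q1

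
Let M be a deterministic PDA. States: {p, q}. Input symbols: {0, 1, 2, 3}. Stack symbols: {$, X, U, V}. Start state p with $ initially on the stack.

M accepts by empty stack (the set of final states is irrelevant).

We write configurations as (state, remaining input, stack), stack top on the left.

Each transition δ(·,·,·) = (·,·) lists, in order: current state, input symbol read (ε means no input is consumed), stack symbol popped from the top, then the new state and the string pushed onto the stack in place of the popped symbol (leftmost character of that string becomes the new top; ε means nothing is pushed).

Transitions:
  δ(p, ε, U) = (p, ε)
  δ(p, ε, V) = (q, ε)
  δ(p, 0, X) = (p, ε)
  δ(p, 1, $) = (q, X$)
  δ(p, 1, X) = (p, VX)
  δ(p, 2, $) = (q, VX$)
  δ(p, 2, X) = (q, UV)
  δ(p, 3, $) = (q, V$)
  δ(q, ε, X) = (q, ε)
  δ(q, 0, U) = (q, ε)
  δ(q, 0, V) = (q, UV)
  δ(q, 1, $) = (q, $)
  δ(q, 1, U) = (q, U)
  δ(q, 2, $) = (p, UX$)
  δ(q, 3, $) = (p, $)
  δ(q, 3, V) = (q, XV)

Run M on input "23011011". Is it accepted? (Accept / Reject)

Reject

(p, 23011011, $) ⊢ (q, 3011011, VX$) ⊢ (q, 011011, XVX$) ⊢ (q, 011011, VX$) ⊢ (q, 11011, UVX$) ⊢ (q, 1011, UVX$) ⊢ (q, 011, UVX$) ⊢ (q, 11, VX$)
No transition applies at (q, 11, VX$); input not fully consumed.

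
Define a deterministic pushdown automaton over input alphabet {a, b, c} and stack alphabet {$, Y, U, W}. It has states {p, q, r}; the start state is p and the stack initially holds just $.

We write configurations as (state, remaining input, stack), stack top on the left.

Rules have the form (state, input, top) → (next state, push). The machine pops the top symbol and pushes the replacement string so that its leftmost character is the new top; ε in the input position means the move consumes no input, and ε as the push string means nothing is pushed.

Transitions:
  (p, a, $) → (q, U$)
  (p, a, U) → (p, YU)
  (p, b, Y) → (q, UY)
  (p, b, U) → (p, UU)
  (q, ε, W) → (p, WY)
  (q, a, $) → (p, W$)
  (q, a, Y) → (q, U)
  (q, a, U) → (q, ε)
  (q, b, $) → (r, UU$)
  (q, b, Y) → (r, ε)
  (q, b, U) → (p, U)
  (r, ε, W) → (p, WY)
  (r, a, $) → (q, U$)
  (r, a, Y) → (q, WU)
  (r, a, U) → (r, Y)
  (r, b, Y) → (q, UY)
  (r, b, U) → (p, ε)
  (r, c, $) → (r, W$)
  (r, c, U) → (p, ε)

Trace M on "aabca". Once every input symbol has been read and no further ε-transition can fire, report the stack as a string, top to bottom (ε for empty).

(p, aabca, $)
  read a, top $: go to q, push U$ → (q, abca, U$)
  read a, top U: go to q, push ε → (q, bca, $)
  read b, top $: go to r, push UU$ → (r, ca, UU$)
  read c, top U: go to p, push ε → (p, a, U$)
  read a, top U: go to p, push YU → (p, ε, YU$)
All input consumed in state p with stack YU$.

YU$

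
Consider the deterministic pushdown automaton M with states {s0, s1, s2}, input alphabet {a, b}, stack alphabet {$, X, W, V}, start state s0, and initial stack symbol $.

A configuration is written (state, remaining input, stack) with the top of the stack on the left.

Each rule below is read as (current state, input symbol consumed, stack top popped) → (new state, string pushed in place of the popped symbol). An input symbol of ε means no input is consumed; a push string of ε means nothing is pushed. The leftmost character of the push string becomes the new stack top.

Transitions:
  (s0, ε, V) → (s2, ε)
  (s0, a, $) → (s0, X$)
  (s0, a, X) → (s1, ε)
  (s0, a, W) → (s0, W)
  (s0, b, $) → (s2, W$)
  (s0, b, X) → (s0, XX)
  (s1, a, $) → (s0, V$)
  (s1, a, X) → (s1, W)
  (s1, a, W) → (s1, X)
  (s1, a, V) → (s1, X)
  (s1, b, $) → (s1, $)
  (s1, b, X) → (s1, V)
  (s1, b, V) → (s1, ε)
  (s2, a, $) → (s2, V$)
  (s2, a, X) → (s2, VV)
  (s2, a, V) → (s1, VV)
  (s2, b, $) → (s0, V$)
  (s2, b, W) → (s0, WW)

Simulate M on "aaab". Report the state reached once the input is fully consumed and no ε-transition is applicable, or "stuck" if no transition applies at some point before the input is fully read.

s2

(s0, aaab, $) ⊢ (s0, aab, X$) ⊢ (s1, ab, $) ⊢ (s0, b, V$) ⊢ (s2, b, $) ⊢ (s0, ε, V$) ⊢ (s2, ε, $)
All input consumed; M is in state s2.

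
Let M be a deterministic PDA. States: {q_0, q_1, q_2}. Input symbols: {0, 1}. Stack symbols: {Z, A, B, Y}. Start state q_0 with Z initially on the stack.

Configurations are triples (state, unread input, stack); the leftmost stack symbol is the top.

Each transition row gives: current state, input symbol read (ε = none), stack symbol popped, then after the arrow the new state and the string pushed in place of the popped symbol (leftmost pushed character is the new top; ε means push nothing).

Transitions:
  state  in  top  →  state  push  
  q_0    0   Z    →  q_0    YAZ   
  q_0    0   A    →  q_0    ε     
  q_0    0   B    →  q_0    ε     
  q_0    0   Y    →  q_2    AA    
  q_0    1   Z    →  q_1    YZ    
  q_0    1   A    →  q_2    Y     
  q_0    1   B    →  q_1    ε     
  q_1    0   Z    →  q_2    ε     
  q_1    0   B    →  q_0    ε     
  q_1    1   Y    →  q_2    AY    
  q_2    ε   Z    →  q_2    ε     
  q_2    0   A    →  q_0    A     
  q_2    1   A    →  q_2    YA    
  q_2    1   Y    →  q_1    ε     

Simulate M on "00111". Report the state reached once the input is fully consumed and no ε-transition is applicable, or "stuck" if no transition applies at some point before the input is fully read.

(q_0, 00111, Z)
  read 0, top Z: go to q_0, push YAZ → (q_0, 0111, YAZ)
  read 0, top Y: go to q_2, push AA → (q_2, 111, AAAZ)
  read 1, top A: go to q_2, push YA → (q_2, 11, YAAAZ)
  read 1, top Y: go to q_1, push ε → (q_1, 1, AAAZ)
No transition for (q_1, 1, top A); M blocks with input 1 remaining.

stuck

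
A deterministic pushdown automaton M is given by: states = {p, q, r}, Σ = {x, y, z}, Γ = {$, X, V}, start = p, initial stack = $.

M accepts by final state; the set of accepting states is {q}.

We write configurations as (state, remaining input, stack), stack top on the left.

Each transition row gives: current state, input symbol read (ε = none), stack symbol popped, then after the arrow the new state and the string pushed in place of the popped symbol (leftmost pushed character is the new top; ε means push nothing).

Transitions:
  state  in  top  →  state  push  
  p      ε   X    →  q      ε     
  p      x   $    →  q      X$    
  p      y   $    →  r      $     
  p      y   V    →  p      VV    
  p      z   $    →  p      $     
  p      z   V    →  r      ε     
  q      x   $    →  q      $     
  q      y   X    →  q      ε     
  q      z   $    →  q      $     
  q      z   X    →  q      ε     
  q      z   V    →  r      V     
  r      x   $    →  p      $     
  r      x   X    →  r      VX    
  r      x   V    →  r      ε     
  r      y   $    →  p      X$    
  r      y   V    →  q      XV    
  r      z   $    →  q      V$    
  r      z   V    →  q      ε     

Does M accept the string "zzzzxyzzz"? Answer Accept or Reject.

Accept

(p, zzzzxyzzz, $)
  read z, top $: go to p, push $ → (p, zzzxyzzz, $)
  read z, top $: go to p, push $ → (p, zzxyzzz, $)
  read z, top $: go to p, push $ → (p, zxyzzz, $)
  read z, top $: go to p, push $ → (p, xyzzz, $)
  read x, top $: go to q, push X$ → (q, yzzz, X$)
  read y, top X: go to q, push ε → (q, zzz, $)
  read z, top $: go to q, push $ → (q, zz, $)
  read z, top $: go to q, push $ → (q, z, $)
  read z, top $: go to q, push $ → (q, ε, $)
All input consumed; state q ∈ F.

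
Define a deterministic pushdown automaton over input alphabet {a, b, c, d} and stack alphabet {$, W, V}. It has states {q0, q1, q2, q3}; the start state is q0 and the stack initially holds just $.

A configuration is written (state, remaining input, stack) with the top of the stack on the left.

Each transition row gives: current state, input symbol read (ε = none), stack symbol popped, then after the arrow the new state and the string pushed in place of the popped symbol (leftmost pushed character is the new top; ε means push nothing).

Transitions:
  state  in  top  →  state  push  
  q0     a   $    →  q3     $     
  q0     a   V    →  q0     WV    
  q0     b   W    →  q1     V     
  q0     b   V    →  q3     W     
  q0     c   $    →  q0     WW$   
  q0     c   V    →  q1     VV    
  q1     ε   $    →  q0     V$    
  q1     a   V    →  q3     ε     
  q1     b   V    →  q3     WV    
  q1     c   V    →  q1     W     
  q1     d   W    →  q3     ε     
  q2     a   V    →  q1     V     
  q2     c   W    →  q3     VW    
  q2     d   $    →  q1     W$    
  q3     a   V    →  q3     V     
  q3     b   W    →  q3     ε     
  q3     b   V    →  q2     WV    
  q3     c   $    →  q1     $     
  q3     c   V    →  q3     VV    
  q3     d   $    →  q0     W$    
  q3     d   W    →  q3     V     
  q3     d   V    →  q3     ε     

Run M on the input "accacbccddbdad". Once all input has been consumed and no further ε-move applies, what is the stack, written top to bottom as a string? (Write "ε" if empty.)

(q0, accacbccddbdad, $)
  read a, top $: go to q3, push $ → (q3, ccacbccddbdad, $)
  read c, top $: go to q1, push $ → (q1, cacbccddbdad, $)
  ε-move, top $: go to q0, push V$ → (q0, cacbccddbdad, V$)
  read c, top V: go to q1, push VV → (q1, acbccddbdad, VV$)
  read a, top V: go to q3, push ε → (q3, cbccddbdad, V$)
  read c, top V: go to q3, push VV → (q3, bccddbdad, VV$)
  read b, top V: go to q2, push WV → (q2, ccddbdad, WVV$)
  read c, top W: go to q3, push VW → (q3, cddbdad, VWVV$)
  read c, top V: go to q3, push VV → (q3, ddbdad, VVWVV$)
  read d, top V: go to q3, push ε → (q3, dbdad, VWVV$)
  read d, top V: go to q3, push ε → (q3, bdad, WVV$)
  read b, top W: go to q3, push ε → (q3, dad, VV$)
  read d, top V: go to q3, push ε → (q3, ad, V$)
  read a, top V: go to q3, push V → (q3, d, V$)
  read d, top V: go to q3, push ε → (q3, ε, $)
All input consumed in state q3 with stack $.

$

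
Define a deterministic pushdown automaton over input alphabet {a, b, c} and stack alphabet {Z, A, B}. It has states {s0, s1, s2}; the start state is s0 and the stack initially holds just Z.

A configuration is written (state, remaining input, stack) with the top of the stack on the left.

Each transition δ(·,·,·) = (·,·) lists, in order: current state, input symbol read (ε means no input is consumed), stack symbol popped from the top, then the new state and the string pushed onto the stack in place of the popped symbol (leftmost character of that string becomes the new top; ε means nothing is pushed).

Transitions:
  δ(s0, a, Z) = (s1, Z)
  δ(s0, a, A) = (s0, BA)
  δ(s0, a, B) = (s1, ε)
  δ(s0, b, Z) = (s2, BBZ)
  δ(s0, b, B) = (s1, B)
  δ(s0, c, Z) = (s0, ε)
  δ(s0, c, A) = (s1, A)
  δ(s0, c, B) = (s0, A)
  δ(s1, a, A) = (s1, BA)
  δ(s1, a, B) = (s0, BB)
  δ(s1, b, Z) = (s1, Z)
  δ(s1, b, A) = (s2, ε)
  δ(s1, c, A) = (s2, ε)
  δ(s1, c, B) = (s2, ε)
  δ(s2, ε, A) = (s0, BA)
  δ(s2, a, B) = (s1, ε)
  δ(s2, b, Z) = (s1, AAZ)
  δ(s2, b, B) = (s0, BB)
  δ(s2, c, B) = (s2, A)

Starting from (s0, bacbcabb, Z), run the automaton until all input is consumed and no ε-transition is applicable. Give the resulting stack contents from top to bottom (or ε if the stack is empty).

(s0, bacbcabb, Z) ⊢ (s2, acbcabb, BBZ) ⊢ (s1, cbcabb, BZ) ⊢ (s2, bcabb, Z) ⊢ (s1, cabb, AAZ) ⊢ (s2, abb, AZ) ⊢ (s0, abb, BAZ) ⊢ (s1, bb, AZ) ⊢ (s2, b, Z) ⊢ (s1, ε, AAZ)
All input consumed in state s1 with stack AAZ.

AAZ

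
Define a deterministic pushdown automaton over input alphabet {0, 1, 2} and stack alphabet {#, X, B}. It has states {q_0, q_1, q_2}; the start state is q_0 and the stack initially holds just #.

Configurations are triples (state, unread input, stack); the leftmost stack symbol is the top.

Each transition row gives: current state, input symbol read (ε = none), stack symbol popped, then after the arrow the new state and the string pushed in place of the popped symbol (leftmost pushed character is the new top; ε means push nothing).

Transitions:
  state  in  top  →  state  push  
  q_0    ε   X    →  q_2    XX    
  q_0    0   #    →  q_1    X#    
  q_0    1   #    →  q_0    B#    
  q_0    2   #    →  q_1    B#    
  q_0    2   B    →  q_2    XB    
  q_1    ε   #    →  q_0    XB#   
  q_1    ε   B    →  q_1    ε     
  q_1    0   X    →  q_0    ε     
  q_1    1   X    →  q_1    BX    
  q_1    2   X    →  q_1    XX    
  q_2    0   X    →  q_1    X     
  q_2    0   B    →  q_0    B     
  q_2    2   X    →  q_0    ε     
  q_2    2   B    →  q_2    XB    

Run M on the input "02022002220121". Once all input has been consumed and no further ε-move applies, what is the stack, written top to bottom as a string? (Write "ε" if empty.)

(q_0, 02022002220121, #) ⊢ (q_1, 2022002220121, X#) ⊢ (q_1, 022002220121, XX#) ⊢ (q_0, 22002220121, X#) ⊢ (q_2, 22002220121, XX#) ⊢ (q_0, 2002220121, X#) ⊢ (q_2, 2002220121, XX#) ⊢ (q_0, 002220121, X#) ⊢ (q_2, 002220121, XX#) ⊢ (q_1, 02220121, XX#) ⊢ (q_0, 2220121, X#) ⊢ (q_2, 2220121, XX#) ⊢ (q_0, 220121, X#) ⊢ (q_2, 220121, XX#) ⊢ (q_0, 20121, X#) ⊢ (q_2, 20121, XX#) ⊢ (q_0, 0121, X#) ⊢ (q_2, 0121, XX#) ⊢ (q_1, 121, XX#) ⊢ (q_1, 21, BXX#) ⊢ (q_1, 21, XX#) ⊢ (q_1, 1, XXX#) ⊢ (q_1, ε, BXXX#) ⊢ (q_1, ε, XXX#)
All input consumed in state q_1 with stack XXX#.

XXX#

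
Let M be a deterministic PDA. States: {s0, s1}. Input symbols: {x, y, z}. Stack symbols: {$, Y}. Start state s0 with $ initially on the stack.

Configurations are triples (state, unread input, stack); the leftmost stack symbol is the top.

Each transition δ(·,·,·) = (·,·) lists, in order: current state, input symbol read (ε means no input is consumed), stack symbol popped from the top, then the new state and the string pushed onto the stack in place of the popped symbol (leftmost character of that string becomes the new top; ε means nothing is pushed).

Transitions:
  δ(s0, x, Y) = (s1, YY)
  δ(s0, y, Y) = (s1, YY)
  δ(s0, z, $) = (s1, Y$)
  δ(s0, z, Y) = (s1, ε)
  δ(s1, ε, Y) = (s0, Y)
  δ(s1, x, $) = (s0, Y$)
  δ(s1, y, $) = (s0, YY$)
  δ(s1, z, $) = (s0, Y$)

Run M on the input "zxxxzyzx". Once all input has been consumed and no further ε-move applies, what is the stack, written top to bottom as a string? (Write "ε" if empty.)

YYYY$

(s0, zxxxzyzx, $)
  read z, top $: go to s1, push Y$ → (s1, xxxzyzx, Y$)
  ε-move, top Y: go to s0, push Y → (s0, xxxzyzx, Y$)
  read x, top Y: go to s1, push YY → (s1, xxzyzx, YY$)
  ε-move, top Y: go to s0, push Y → (s0, xxzyzx, YY$)
  read x, top Y: go to s1, push YY → (s1, xzyzx, YYY$)
  ε-move, top Y: go to s0, push Y → (s0, xzyzx, YYY$)
  read x, top Y: go to s1, push YY → (s1, zyzx, YYYY$)
  ε-move, top Y: go to s0, push Y → (s0, zyzx, YYYY$)
  read z, top Y: go to s1, push ε → (s1, yzx, YYY$)
  ε-move, top Y: go to s0, push Y → (s0, yzx, YYY$)
  read y, top Y: go to s1, push YY → (s1, zx, YYYY$)
  ε-move, top Y: go to s0, push Y → (s0, zx, YYYY$)
  read z, top Y: go to s1, push ε → (s1, x, YYY$)
  ε-move, top Y: go to s0, push Y → (s0, x, YYY$)
  read x, top Y: go to s1, push YY → (s1, ε, YYYY$)
  ε-move, top Y: go to s0, push Y → (s0, ε, YYYY$)
All input consumed in state s0 with stack YYYY$.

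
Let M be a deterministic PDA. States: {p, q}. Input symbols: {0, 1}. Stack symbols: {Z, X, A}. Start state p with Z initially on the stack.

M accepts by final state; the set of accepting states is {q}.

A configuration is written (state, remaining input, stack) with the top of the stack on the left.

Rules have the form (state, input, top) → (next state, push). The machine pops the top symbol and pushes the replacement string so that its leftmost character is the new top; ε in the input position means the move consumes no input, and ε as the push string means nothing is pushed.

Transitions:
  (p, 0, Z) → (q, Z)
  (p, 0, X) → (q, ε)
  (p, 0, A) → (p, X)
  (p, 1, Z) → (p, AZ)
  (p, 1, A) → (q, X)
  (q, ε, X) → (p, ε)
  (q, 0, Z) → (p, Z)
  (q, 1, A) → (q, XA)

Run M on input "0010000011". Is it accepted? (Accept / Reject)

(p, 0010000011, Z)
  read 0, top Z: go to q, push Z → (q, 010000011, Z)
  read 0, top Z: go to p, push Z → (p, 10000011, Z)
  read 1, top Z: go to p, push AZ → (p, 0000011, AZ)
  read 0, top A: go to p, push X → (p, 000011, XZ)
  read 0, top X: go to q, push ε → (q, 00011, Z)
  read 0, top Z: go to p, push Z → (p, 0011, Z)
  read 0, top Z: go to q, push Z → (q, 011, Z)
  read 0, top Z: go to p, push Z → (p, 11, Z)
  read 1, top Z: go to p, push AZ → (p, 1, AZ)
  read 1, top A: go to q, push X → (q, ε, XZ)
All input consumed; state q ∈ F.

Accept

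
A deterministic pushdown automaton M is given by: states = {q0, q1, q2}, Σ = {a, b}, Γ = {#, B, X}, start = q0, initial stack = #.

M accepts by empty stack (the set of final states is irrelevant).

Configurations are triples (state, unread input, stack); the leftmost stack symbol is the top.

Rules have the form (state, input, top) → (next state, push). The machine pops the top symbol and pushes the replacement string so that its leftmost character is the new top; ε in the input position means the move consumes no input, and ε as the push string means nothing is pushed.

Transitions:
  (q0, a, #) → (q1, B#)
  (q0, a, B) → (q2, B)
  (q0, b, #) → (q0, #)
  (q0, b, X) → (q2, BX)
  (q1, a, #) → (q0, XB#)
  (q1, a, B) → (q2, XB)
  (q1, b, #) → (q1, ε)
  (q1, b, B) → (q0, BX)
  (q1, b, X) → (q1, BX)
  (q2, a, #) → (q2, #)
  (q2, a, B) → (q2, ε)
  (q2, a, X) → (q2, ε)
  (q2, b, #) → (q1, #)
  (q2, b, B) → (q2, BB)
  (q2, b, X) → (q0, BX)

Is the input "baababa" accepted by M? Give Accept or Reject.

Reject

(q0, baababa, #)
  read b, top #: go to q0, push # → (q0, aababa, #)
  read a, top #: go to q1, push B# → (q1, ababa, B#)
  read a, top B: go to q2, push XB → (q2, baba, XB#)
  read b, top X: go to q0, push BX → (q0, aba, BXB#)
  read a, top B: go to q2, push B → (q2, ba, BXB#)
  read b, top B: go to q2, push BB → (q2, a, BBXB#)
  read a, top B: go to q2, push ε → (q2, ε, BXB#)
All input consumed; stack is BXB#, not empty, and no further ε-move applies.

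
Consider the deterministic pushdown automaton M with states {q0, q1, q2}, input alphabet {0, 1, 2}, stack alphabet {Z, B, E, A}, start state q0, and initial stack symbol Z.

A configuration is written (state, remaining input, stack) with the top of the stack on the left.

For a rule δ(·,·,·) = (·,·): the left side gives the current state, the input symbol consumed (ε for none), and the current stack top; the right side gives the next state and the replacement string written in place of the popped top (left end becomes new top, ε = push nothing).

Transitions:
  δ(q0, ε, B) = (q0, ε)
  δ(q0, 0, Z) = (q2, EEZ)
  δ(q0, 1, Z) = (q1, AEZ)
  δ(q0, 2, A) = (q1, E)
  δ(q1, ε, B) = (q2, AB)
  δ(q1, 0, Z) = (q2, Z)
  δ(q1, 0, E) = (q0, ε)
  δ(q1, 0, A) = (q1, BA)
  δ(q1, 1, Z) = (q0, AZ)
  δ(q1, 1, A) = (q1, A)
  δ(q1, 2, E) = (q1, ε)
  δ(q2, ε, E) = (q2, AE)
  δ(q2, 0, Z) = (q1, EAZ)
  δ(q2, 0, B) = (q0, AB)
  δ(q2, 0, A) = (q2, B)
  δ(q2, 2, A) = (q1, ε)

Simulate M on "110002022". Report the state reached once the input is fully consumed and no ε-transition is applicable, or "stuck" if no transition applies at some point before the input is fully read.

q1

(q0, 110002022, Z)
  read 1, top Z: go to q1, push AEZ → (q1, 10002022, AEZ)
  read 1, top A: go to q1, push A → (q1, 0002022, AEZ)
  read 0, top A: go to q1, push BA → (q1, 002022, BAEZ)
  ε-move, top B: go to q2, push AB → (q2, 002022, ABAEZ)
  read 0, top A: go to q2, push B → (q2, 02022, BBAEZ)
  read 0, top B: go to q0, push AB → (q0, 2022, ABBAEZ)
  read 2, top A: go to q1, push E → (q1, 022, EBBAEZ)
  read 0, top E: go to q0, push ε → (q0, 22, BBAEZ)
  ε-move, top B: go to q0, push ε → (q0, 22, BAEZ)
  ε-move, top B: go to q0, push ε → (q0, 22, AEZ)
  read 2, top A: go to q1, push E → (q1, 2, EEZ)
  read 2, top E: go to q1, push ε → (q1, ε, EZ)
All input consumed; M is in state q1.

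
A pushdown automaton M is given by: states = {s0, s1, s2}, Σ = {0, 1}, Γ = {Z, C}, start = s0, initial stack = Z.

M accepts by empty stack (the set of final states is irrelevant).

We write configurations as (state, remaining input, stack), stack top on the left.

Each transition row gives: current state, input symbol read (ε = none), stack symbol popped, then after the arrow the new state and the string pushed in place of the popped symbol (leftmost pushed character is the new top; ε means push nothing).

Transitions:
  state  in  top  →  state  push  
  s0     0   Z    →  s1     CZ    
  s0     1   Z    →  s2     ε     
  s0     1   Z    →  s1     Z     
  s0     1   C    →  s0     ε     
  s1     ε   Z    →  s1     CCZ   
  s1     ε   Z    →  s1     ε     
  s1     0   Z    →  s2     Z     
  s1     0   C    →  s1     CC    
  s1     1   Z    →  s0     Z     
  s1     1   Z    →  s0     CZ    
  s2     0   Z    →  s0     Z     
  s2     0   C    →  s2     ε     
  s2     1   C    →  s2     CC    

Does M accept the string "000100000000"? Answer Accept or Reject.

Reject

No computation consumes all input and empties the stack.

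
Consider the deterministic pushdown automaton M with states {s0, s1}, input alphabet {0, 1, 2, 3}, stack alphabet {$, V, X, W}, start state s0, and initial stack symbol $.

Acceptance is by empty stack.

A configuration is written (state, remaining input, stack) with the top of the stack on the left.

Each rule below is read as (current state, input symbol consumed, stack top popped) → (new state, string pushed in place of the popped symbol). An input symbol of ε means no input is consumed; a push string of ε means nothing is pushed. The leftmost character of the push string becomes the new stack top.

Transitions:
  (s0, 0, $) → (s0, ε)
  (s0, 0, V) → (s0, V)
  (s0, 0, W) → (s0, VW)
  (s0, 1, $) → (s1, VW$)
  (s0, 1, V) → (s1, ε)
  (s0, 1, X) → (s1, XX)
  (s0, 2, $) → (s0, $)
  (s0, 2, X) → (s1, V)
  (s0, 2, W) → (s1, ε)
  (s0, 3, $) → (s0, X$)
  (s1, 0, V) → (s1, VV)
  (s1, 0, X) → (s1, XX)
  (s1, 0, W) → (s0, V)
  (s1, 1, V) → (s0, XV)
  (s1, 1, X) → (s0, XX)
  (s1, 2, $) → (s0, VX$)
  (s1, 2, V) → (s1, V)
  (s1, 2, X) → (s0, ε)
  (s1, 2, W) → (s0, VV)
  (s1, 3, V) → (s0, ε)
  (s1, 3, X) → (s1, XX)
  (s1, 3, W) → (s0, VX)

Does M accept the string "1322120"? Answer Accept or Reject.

Accept

(s0, 1322120, $) ⊢ (s1, 322120, VW$) ⊢ (s0, 22120, W$) ⊢ (s1, 2120, $) ⊢ (s0, 120, VX$) ⊢ (s1, 20, X$) ⊢ (s0, 0, $) ⊢ (s0, ε, ε)
All input consumed and the stack is empty.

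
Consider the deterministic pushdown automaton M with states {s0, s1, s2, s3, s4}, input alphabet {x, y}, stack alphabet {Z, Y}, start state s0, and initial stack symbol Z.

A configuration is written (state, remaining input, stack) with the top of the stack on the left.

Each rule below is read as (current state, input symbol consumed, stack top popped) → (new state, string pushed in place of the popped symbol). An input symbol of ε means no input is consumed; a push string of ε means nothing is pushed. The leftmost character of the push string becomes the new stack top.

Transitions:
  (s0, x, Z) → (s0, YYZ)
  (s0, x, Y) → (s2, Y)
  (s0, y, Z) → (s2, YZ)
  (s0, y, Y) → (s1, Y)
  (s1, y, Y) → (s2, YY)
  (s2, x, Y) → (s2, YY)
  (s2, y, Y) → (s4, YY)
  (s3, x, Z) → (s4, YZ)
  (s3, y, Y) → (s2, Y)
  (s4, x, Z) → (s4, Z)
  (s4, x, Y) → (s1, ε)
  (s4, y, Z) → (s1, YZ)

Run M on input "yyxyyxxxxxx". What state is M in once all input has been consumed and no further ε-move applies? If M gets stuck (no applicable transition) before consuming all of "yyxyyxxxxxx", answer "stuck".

(s0, yyxyyxxxxxx, Z)
  read y, top Z: go to s2, push YZ → (s2, yxyyxxxxxx, YZ)
  read y, top Y: go to s4, push YY → (s4, xyyxxxxxx, YYZ)
  read x, top Y: go to s1, push ε → (s1, yyxxxxxx, YZ)
  read y, top Y: go to s2, push YY → (s2, yxxxxxx, YYZ)
  read y, top Y: go to s4, push YY → (s4, xxxxxx, YYYZ)
  read x, top Y: go to s1, push ε → (s1, xxxxx, YYZ)
No transition for (s1, x, top Y); M blocks with input xxxxx remaining.

stuck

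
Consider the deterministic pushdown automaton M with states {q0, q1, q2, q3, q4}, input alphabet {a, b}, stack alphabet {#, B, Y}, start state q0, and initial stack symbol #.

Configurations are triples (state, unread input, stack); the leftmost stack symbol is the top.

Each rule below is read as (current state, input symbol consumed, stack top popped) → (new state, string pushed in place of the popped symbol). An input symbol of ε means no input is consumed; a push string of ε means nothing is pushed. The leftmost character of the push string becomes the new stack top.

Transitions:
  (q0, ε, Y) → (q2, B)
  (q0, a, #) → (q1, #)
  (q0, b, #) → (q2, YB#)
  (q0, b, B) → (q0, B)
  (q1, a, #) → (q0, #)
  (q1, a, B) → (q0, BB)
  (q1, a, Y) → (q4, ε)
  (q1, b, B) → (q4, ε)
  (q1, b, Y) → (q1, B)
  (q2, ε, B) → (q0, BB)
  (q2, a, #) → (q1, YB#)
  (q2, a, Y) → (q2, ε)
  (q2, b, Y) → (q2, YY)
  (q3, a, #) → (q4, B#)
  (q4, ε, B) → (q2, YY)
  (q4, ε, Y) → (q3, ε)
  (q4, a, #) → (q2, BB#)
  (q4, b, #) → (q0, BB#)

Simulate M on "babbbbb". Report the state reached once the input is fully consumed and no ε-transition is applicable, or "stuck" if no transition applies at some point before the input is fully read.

(q0, babbbbb, #) ⊢ (q2, abbbbb, YB#) ⊢ (q2, bbbbb, B#) ⊢ (q0, bbbbb, BB#) ⊢ (q0, bbbb, BB#) ⊢ (q0, bbb, BB#) ⊢ (q0, bb, BB#) ⊢ (q0, b, BB#) ⊢ (q0, ε, BB#)
All input consumed; M is in state q0.

q0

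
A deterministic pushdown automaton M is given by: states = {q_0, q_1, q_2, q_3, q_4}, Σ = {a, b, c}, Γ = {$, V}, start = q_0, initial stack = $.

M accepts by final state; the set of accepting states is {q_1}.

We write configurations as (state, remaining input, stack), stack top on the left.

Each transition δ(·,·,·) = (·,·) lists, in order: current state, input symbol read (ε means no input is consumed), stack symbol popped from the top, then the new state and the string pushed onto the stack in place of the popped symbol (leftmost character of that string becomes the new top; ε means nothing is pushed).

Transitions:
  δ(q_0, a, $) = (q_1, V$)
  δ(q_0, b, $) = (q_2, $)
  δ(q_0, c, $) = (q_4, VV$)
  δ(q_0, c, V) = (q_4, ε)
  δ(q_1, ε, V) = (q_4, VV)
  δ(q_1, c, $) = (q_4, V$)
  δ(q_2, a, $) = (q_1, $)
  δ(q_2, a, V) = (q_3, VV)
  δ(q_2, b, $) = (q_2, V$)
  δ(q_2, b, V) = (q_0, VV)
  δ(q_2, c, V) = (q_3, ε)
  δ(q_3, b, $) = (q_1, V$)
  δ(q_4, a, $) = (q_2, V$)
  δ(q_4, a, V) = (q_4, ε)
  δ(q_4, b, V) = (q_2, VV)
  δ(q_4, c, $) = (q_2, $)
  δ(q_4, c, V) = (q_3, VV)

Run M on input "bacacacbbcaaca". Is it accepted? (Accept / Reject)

(q_0, bacacacbbcaaca, $)
  read b, top $: go to q_2, push $ → (q_2, acacacbbcaaca, $)
  read a, top $: go to q_1, push $ → (q_1, cacacbbcaaca, $)
  read c, top $: go to q_4, push V$ → (q_4, acacbbcaaca, V$)
  read a, top V: go to q_4, push ε → (q_4, cacbbcaaca, $)
  read c, top $: go to q_2, push $ → (q_2, acbbcaaca, $)
  read a, top $: go to q_1, push $ → (q_1, cbbcaaca, $)
  read c, top $: go to q_4, push V$ → (q_4, bbcaaca, V$)
  read b, top V: go to q_2, push VV → (q_2, bcaaca, VV$)
  read b, top V: go to q_0, push VV → (q_0, caaca, VVV$)
  read c, top V: go to q_4, push ε → (q_4, aaca, VV$)
  read a, top V: go to q_4, push ε → (q_4, aca, V$)
  read a, top V: go to q_4, push ε → (q_4, ca, $)
  read c, top $: go to q_2, push $ → (q_2, a, $)
  read a, top $: go to q_1, push $ → (q_1, ε, $)
All input consumed; state q_1 ∈ F.

Accept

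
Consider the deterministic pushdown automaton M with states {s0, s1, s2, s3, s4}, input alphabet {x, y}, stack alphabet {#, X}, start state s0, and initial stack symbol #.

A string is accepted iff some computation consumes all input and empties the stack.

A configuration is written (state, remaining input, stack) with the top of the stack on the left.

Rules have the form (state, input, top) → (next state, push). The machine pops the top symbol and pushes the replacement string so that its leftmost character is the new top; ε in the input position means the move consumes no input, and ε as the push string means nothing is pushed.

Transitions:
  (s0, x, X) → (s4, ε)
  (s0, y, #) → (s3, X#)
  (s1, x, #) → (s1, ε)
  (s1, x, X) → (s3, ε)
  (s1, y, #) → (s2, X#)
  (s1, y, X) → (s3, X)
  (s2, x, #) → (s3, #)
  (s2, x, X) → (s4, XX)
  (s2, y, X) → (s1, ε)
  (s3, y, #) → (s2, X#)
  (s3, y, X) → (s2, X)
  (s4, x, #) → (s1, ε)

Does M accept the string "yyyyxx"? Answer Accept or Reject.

(s0, yyyyxx, #)
  read y, top #: go to s3, push X# → (s3, yyyxx, X#)
  read y, top X: go to s2, push X → (s2, yyxx, X#)
  read y, top X: go to s1, push ε → (s1, yxx, #)
  read y, top #: go to s2, push X# → (s2, xx, X#)
  read x, top X: go to s4, push XX → (s4, x, XX#)
No transition applies at (s4, x, XX#); input not fully consumed.

Reject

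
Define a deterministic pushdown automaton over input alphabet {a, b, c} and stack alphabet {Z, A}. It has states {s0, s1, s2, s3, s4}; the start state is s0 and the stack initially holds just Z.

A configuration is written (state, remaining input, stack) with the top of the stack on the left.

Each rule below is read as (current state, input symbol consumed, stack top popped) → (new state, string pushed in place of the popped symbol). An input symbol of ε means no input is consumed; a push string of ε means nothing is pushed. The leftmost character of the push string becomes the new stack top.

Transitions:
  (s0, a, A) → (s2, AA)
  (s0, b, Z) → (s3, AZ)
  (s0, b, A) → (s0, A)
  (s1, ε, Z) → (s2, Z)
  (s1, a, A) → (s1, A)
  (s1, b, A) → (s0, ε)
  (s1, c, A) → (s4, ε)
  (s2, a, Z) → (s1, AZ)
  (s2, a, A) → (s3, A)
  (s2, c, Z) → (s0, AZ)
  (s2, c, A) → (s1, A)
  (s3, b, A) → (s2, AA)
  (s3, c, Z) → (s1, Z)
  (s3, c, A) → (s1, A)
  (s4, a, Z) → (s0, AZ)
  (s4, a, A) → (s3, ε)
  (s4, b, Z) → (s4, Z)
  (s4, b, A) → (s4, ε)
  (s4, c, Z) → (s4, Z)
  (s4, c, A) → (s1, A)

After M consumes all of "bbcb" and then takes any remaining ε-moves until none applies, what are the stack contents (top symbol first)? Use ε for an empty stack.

(s0, bbcb, Z)
  read b, top Z: go to s3, push AZ → (s3, bcb, AZ)
  read b, top A: go to s2, push AA → (s2, cb, AAZ)
  read c, top A: go to s1, push A → (s1, b, AAZ)
  read b, top A: go to s0, push ε → (s0, ε, AZ)
All input consumed in state s0 with stack AZ.

AZ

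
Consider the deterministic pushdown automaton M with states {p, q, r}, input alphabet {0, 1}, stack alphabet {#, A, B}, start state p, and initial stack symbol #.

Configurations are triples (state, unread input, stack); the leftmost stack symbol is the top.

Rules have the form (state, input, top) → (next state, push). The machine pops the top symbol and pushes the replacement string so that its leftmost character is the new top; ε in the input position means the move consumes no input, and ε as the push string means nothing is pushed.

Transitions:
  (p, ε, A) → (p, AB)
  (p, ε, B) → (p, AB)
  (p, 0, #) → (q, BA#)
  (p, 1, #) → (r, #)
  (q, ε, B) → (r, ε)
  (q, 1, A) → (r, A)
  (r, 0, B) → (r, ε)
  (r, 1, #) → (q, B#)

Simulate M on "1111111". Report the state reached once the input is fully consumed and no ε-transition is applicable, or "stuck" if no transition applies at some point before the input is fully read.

r

(p, 1111111, #)
  read 1, top #: go to r, push # → (r, 111111, #)
  read 1, top #: go to q, push B# → (q, 11111, B#)
  ε-move, top B: go to r, push ε → (r, 11111, #)
  read 1, top #: go to q, push B# → (q, 1111, B#)
  ε-move, top B: go to r, push ε → (r, 1111, #)
  read 1, top #: go to q, push B# → (q, 111, B#)
  ε-move, top B: go to r, push ε → (r, 111, #)
  read 1, top #: go to q, push B# → (q, 11, B#)
  ε-move, top B: go to r, push ε → (r, 11, #)
  read 1, top #: go to q, push B# → (q, 1, B#)
  ε-move, top B: go to r, push ε → (r, 1, #)
  read 1, top #: go to q, push B# → (q, ε, B#)
  ε-move, top B: go to r, push ε → (r, ε, #)
All input consumed; M is in state r.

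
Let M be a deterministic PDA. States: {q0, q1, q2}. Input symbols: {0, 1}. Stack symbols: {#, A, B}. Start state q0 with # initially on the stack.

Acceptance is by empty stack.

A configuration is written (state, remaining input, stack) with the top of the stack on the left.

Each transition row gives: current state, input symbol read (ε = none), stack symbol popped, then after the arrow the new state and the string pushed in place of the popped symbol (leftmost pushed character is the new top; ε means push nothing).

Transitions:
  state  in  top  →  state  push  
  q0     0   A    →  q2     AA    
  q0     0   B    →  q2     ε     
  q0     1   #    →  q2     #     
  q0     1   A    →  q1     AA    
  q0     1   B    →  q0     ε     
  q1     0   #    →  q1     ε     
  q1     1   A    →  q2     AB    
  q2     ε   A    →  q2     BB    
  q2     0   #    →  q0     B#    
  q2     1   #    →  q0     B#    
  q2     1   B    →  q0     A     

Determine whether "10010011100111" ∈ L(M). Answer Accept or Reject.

Reject

(q0, 10010011100111, #) ⊢ (q2, 0010011100111, #) ⊢ (q0, 010011100111, B#) ⊢ (q2, 10011100111, #) ⊢ (q0, 0011100111, B#) ⊢ (q2, 011100111, #) ⊢ (q0, 11100111, B#) ⊢ (q0, 1100111, #) ⊢ (q2, 100111, #) ⊢ (q0, 00111, B#) ⊢ (q2, 0111, #) ⊢ (q0, 111, B#) ⊢ (q0, 11, #) ⊢ (q2, 1, #) ⊢ (q0, ε, B#)
All input consumed; stack is B#, not empty, and no further ε-move applies.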